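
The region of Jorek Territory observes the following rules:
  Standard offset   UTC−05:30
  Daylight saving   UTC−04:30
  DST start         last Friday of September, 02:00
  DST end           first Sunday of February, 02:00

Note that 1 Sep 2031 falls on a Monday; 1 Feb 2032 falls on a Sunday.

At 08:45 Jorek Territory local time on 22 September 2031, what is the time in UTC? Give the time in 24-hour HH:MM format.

1 September 2031 is a Monday, so Fridays fall on 5, 12, 19, 26; the last is September 26.
1 February 2032 is a Sunday, so the first Sunday is February 1.
22 September 2031 does not fall between 26 September 2031 and 1 February 2032, so daylight saving is not in effect and Jorek Territory is at UTC−05:30.
08:45 local + 5h30m = 14:15 UTC.

14:15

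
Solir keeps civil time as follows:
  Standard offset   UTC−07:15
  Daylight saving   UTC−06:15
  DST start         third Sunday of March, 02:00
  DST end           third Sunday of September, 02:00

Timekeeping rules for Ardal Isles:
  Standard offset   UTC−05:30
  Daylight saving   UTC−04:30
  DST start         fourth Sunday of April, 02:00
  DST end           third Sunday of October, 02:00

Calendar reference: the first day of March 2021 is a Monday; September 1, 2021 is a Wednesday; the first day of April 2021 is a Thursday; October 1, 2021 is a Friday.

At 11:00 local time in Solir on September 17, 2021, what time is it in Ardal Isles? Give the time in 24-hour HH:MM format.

12:45

1 March 2021 is a Monday, so the first Sunday is March 7 and the third is March 21.
1 September 2021 is a Wednesday, so the first Sunday is September 5 and the third is September 19.
September 17, 2021 falls between 21 March and 19 September, so daylight saving is in effect and Solir is at UTC−06:15.
11:00 Solir + 6h15m = 17:15 UTC.
1 April 2021 is a Thursday, so the first Sunday is April 4 and the fourth is April 25.
1 October 2021 is a Friday, so the first Sunday is October 3 and the third is October 17.
At the standard offset (UTC−05:30), 17:15 UTC − 5h30m = 11:45 Ardal Isles standard time.
The standard-time date in Ardal Isles, September 17, 2021, lies within the daylight-saving period (25 April – 17 October), so Ardal Isles is on daylight time, UTC−04:30.
17:15 UTC − 4h30m = 12:45 Ardal Isles.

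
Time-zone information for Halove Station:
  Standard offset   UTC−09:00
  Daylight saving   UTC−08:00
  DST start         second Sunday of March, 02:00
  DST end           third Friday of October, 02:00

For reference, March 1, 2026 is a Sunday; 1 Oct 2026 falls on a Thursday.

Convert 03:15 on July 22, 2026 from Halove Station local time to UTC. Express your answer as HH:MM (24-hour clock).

11:15

1 March 2026 is a Sunday, so the first Sunday is March 1 and the second is March 8.
1 October 2026 is a Thursday, so the first Friday is October 2 and the third is October 16.
Daylight saving runs 8 March – 16 October; July 22, 2026 is inside that window, so Halove Station is at UTC−08:00.
03:15 local + 8h = 11:15 UTC.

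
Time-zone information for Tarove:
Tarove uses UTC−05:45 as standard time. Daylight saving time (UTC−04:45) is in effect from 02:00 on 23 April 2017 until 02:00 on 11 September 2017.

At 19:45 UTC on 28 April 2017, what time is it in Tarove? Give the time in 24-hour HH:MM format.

15:00

At the standard offset (UTC−05:45), 19:45 UTC − 5h45m = 14:00 Tarove standard time.
The standard-time date in Tarove, 28 April 2017, lies within the daylight-saving period (23 April – 11 September), so Tarove is on daylight time, UTC−04:45.
19:45 UTC − 4h45m = 15:00 local.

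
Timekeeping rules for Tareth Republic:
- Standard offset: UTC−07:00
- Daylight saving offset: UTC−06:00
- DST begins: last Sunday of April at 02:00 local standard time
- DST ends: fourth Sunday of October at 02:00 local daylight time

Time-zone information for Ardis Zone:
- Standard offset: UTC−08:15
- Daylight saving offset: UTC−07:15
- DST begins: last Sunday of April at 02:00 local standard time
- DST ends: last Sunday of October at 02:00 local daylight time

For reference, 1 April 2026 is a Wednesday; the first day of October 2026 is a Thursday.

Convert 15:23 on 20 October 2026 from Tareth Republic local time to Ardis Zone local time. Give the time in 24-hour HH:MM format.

1 April 2026 is a Wednesday, so Sundays fall on 5, 12, 19, 26; the last is April 26.
1 October 2026 is a Thursday, so the first Sunday is October 4 and the fourth is October 25.
20 October 2026 falls between 26 April and 25 October, so daylight saving is in effect and Tareth Republic is at UTC−06:00.
15:23 Tareth Republic + 6h = 21:23 UTC.
1 April 2026 is a Wednesday, so Sundays fall on 5, 12, 19, 26; the last is April 26.
1 October 2026 is a Thursday, so Sundays fall on 4, 11, 18, 25; the last is October 25.
At the standard offset (UTC−08:15), 21:23 UTC − 8h15m = 13:08 Ardis Zone standard time.
The standard-time date in Ardis Zone, 20 October 2026, falls between 26 April and 25 October, so daylight saving is in effect and Ardis Zone is at UTC−07:15.
21:23 UTC − 7h15m = 14:08 Ardis Zone.

14:08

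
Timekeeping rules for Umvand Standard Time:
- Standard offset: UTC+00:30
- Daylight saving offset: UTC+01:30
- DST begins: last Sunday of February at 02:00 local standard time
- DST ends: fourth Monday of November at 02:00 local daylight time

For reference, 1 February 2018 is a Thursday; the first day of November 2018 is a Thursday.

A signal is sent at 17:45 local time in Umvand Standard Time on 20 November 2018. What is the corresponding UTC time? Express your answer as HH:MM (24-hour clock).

16:15

1 February 2018 is a Thursday, so Sundays fall on 4, 11, 18, 25; the last is February 25.
1 November 2018 is a Thursday, so the first Monday is November 5 and the fourth is November 26.
20 November 2018 falls between 25 February and 26 November, so daylight saving is in effect and Umvand Standard Time is at UTC+01:30.
17:45 local − 1h30m = 16:15 UTC.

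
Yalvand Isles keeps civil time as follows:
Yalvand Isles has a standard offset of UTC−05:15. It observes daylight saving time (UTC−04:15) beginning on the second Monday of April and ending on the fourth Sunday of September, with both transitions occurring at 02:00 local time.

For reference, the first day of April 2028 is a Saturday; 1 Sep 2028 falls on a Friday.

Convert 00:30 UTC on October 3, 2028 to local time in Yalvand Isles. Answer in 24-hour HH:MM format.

19:15

1 April 2028 is a Saturday, so the first Monday is April 3 and the second is April 10.
1 September 2028 is a Friday, so the first Sunday is September 3 and the fourth is September 24.
At the standard offset (UTC−05:15), 00:30 UTC − 5h15m = 19:15 Yalvand Isles standard time (rolling into the previous day, 2 October 2028).
Daylight saving runs 10 April – 24 September; the standard-time date in Yalvand Isles, October 2, 2028, is outside that window, so Yalvand Isles is on standard time at UTC−05:15.
00:30 UTC − 5h15m = 19:15 local (rolling into the previous day, 2 October 2028).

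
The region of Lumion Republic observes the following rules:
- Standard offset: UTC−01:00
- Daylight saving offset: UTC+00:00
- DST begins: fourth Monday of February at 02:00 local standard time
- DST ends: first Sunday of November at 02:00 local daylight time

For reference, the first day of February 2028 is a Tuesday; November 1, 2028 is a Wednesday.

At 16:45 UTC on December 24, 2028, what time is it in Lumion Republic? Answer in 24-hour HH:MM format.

1 February 2028 is a Tuesday, so the first Monday is February 7 and the fourth is February 28.
1 November 2028 is a Wednesday, so the first Sunday is November 5.
At the standard offset (UTC−01:00), 16:45 UTC − 1h = 15:45 Lumion Republic standard time.
The standard-time date in Lumion Republic, December 24, 2028, does not fall between 28 February and 5 November, so daylight saving is not in effect and Lumion Republic is at UTC−01:00.
16:45 UTC − 1h = 15:45 local.

15:45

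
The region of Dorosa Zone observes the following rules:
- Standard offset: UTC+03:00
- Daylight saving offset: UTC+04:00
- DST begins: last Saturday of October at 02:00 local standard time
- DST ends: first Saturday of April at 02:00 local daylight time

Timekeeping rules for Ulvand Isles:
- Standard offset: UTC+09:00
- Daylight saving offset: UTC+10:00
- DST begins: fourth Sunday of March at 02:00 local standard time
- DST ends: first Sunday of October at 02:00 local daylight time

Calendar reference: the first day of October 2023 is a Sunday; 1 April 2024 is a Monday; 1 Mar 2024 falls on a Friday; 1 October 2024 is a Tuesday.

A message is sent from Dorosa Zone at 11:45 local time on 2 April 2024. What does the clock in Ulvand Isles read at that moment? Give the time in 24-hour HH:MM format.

1 October 2023 is a Sunday, so Saturdays fall on 7, 14, 21, 28; the last is October 28.
1 April 2024 is a Monday, so the first Saturday is April 6.
Daylight saving runs 28 October 2023 – 6 April 2024; 2 April 2024 is inside that window, so Dorosa Zone is at UTC+04:00.
11:45 Dorosa Zone − 4h = 07:45 UTC.
1 March 2024 is a Friday, so the first Sunday is March 3 and the fourth is March 24.
1 October 2024 is a Tuesday, so the first Sunday is October 6.
At the standard offset (UTC+09:00), 07:45 UTC + 9h = 16:45 Ulvand Isles standard time.
The standard-time date in Ulvand Isles, 2 April 2024, falls between 24 March and 6 October, so daylight saving is in effect and Ulvand Isles is at UTC+10:00.
07:45 UTC + 10h = 17:45 Ulvand Isles.

17:45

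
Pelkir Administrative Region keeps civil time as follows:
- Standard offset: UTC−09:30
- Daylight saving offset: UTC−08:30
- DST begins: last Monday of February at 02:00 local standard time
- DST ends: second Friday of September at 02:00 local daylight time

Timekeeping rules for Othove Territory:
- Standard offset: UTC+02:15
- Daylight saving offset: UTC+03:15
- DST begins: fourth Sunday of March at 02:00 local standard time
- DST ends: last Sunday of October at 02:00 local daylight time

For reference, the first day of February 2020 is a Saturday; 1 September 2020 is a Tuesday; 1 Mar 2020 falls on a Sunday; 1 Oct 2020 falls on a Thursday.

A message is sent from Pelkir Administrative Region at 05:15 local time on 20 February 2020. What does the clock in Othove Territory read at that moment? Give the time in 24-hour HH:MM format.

1 February 2020 is a Saturday, so Mondays fall on 3, 10, 17, 24; the last is February 24.
1 September 2020 is a Tuesday, so the first Friday is September 4 and the second is September 11.
20 February 2020 is outside the daylight-saving period (24 February – 11 September), so Pelkir Administrative Region is on standard time, UTC−09:30.
05:15 Pelkir Administrative Region + 9h30m = 14:45 UTC.
1 March 2020 is a Sunday, so the first Sunday is March 1 and the fourth is March 22.
1 October 2020 is a Thursday, so Sundays fall on 4, 11, 18, 25; the last is October 25.
At the standard offset (UTC+02:15), 14:45 UTC + 2h15m = 17:00 Othove Territory standard time.
The standard-time date in Othove Territory, 20 February 2020, is outside the daylight-saving period (22 March – 25 October), so Othove Territory is on standard time, UTC+02:15.
14:45 UTC + 2h15m = 17:00 Othove Territory.

17:00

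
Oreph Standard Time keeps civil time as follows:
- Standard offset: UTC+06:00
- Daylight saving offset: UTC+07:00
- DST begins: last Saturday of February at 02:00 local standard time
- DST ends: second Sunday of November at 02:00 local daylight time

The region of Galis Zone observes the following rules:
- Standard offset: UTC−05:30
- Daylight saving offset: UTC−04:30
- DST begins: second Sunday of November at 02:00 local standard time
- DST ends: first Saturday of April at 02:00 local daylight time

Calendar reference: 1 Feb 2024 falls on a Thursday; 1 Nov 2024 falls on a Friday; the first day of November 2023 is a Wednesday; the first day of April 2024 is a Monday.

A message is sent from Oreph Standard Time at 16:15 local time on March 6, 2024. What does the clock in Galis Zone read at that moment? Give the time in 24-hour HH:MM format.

1 February 2024 is a Thursday, so Saturdays fall on 3, 10, 17, 24; the last is February 24.
1 November 2024 is a Friday, so the first Sunday is November 3 and the second is November 10.
March 6, 2024 falls between 24 February and 10 November, so daylight saving is in effect and Oreph Standard Time is at UTC+07:00.
16:15 Oreph Standard Time − 7h = 09:15 UTC.
1 November 2023 is a Wednesday, so the first Sunday is November 5 and the second is November 12.
1 April 2024 is a Monday, so the first Saturday is April 6.
At the standard offset (UTC−05:30), 09:15 UTC − 5h30m = 03:45 Galis Zone standard time.
Daylight saving runs 12 November 2023 – 6 April 2024; the standard-time date in Galis Zone, March 6, 2024, is inside that window, so Galis Zone is at UTC−04:30.
09:15 UTC − 4h30m = 04:45 Galis Zone.

04:45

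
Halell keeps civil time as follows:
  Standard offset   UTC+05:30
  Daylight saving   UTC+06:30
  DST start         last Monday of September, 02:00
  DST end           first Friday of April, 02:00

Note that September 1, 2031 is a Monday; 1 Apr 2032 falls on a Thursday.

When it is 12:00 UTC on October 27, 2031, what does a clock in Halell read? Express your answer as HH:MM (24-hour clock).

18:30

1 September 2031 is a Monday, so Mondays fall on 1, 8, 15, 22, 29; the last is September 29.
1 April 2032 is a Thursday, so the first Friday is April 2.
At the standard offset (UTC+05:30), 12:00 UTC + 5h30m = 17:30 Halell standard time.
The standard-time date in Halell, October 27, 2031, falls between 29 September 2031 and 2 April 2032, so daylight saving is in effect and Halell is at UTC+06:30.
12:00 UTC + 6h30m = 18:30 local.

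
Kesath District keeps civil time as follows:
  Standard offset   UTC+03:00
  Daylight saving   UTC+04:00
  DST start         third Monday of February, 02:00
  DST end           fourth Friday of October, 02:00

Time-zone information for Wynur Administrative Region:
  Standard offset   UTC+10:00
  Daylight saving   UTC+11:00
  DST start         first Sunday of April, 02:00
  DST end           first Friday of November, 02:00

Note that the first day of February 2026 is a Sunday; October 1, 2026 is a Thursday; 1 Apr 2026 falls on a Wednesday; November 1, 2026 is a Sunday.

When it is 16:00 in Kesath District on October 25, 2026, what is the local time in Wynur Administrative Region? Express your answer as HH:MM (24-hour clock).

1 February 2026 is a Sunday, so the first Monday is February 2 and the third is February 16.
1 October 2026 is a Thursday, so the first Friday is October 2 and the fourth is October 23.
October 25, 2026 is outside the daylight-saving period (16 February – 23 October), so Kesath District is on standard time, UTC+03:00.
16:00 Kesath District − 3h = 13:00 UTC.
1 April 2026 is a Wednesday, so the first Sunday is April 5.
1 November 2026 is a Sunday, so the first Friday is November 6.
At the standard offset (UTC+10:00), 13:00 UTC + 10h = 23:00 Wynur Administrative Region standard time.
Daylight saving runs 5 April – 6 November; the standard-time date in Wynur Administrative Region, October 25, 2026, is inside that window, so Wynur Administrative Region is at UTC+11:00.
13:00 UTC + 11h = 00:00 Wynur Administrative Region (rolling into the next day, 26 October 2026).

00:00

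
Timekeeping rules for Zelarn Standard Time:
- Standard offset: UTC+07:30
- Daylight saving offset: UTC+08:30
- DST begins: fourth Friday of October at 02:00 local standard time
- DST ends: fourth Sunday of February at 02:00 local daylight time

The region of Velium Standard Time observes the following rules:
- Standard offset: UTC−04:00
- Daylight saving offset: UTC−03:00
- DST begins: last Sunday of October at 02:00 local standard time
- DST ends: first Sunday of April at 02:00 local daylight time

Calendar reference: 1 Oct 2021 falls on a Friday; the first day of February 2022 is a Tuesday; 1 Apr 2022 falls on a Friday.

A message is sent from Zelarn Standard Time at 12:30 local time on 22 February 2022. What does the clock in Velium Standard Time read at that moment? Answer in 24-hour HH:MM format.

1 October 2021 is a Friday, so the first Friday is October 1 and the fourth is October 22.
1 February 2022 is a Tuesday, so the first Sunday is February 6 and the fourth is February 27.
Daylight saving runs 22 October 2021 – 27 February 2022; 22 February 2022 is inside that window, so Zelarn Standard Time is at UTC+08:30.
12:30 Zelarn Standard Time − 8h30m = 04:00 UTC.
1 October 2021 is a Friday, so Sundays fall on 3, 10, 17, 24, 31; the last is October 31.
1 April 2022 is a Friday, so the first Sunday is April 3.
At the standard offset (UTC−04:00), 04:00 UTC − 4h = 00:00 Velium Standard Time standard time.
Daylight saving runs 31 October 2021 – 3 April 2022; the standard-time date in Velium Standard Time, 22 February 2022, is inside that window, so Velium Standard Time is at UTC−03:00.
04:00 UTC − 3h = 01:00 Velium Standard Time.

01:00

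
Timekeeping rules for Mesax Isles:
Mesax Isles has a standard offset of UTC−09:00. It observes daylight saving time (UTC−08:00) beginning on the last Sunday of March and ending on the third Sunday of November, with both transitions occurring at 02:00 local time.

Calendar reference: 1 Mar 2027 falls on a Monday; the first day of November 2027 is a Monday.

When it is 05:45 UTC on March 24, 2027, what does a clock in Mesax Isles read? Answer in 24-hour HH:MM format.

1 March 2027 is a Monday, so Sundays fall on 7, 14, 21, 28; the last is March 28.
1 November 2027 is a Monday, so the first Sunday is November 7 and the third is November 21.
At the standard offset (UTC−09:00), 05:45 UTC − 9h = 20:45 Mesax Isles standard time (rolling into the previous day, 23 March 2027).
The standard-time date in Mesax Isles, March 23, 2027, is outside the daylight-saving period (28 March – 21 November), so Mesax Isles is on standard time, UTC−09:00.
05:45 UTC − 9h = 20:45 local (rolling into the previous day, 23 March 2027).

20:45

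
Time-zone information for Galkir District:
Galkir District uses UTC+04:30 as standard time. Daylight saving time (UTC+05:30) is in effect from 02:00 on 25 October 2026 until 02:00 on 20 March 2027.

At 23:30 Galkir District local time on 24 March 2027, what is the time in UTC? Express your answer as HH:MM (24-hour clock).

19:00

Daylight saving runs 25 October 2026 – 20 March 2027; 24 March 2027 is outside that window, so Galkir District is on standard time at UTC+04:30.
23:30 local − 4h30m = 19:00 UTC.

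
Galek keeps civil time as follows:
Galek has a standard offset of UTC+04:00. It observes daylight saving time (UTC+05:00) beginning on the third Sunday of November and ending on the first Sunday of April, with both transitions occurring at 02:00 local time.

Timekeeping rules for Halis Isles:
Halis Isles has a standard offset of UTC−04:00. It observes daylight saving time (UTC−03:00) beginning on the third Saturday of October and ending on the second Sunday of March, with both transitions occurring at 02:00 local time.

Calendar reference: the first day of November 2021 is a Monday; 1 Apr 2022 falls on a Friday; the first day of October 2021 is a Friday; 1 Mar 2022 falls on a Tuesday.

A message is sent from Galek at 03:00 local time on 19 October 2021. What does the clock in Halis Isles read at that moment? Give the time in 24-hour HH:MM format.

1 November 2021 is a Monday, so the first Sunday is November 7 and the third is November 21.
1 April 2022 is a Friday, so the first Sunday is April 3.
19 October 2021 is outside the daylight-saving period (21 November 2021 – 3 April 2022), so Galek is on standard time, UTC+04:00.
03:00 Galek − 4h = 23:00 UTC (rolling into the previous day, 18 October 2021).
1 October 2021 is a Friday, so the first Saturday is October 2 and the third is October 16.
1 March 2022 is a Tuesday, so the first Sunday is March 6 and the second is March 13.
At the standard offset (UTC−04:00), 23:00 UTC − 4h = 19:00 Halis Isles standard time.
Daylight saving runs 16 October 2021 – 13 March 2022; the standard-time date in Halis Isles, 18 October 2021, is inside that window, so Halis Isles is at UTC−03:00.
23:00 UTC − 3h = 20:00 Halis Isles.

20:00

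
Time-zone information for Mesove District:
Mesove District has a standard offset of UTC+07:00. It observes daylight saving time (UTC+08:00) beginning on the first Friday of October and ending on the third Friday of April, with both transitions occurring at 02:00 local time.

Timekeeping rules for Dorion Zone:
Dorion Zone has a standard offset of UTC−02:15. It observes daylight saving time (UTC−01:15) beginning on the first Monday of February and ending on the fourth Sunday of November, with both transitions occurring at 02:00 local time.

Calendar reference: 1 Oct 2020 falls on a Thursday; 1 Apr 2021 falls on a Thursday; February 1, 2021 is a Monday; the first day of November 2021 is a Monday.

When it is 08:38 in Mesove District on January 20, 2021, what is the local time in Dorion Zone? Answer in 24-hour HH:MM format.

1 October 2020 is a Thursday, so the first Friday is October 2.
1 April 2021 is a Thursday, so the first Friday is April 2 and the third is April 16.
January 20, 2021 lies within the daylight-saving period (2 October 2020 – 16 April 2021), so Mesove District is on daylight time, UTC+08:00.
08:38 Mesove District − 8h = 00:38 UTC.
1 February 2021 is a Monday, so the first Monday is February 1.
1 November 2021 is a Monday, so the first Sunday is November 7 and the fourth is November 28.
At the standard offset (UTC−02:15), 00:38 UTC − 2h15m = 22:23 Dorion Zone standard time (rolling into the previous day, 19 January 2021).
The standard-time date in Dorion Zone, January 19, 2021, does not fall between 1 February and 28 November, so daylight saving is not in effect and Dorion Zone is at UTC−02:15.
00:38 UTC − 2h15m = 22:23 Dorion Zone (rolling into the previous day, 19 January 2021).

22:23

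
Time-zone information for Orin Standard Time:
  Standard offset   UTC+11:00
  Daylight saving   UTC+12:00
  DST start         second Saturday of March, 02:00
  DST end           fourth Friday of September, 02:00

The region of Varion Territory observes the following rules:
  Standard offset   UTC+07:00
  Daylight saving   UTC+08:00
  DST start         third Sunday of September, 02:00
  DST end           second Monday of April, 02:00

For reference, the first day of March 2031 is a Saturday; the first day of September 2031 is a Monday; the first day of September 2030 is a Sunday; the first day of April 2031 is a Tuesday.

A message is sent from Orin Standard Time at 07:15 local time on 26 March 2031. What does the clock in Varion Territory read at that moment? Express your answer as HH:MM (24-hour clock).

03:15

1 March 2031 is a Saturday, so the first Saturday is March 1 and the second is March 8.
1 September 2031 is a Monday, so the first Friday is September 5 and the fourth is September 26.
26 March 2031 falls between 8 March and 26 September, so daylight saving is in effect and Orin Standard Time is at UTC+12:00.
07:15 Orin Standard Time − 12h = 19:15 UTC (rolling into the previous day, 25 March 2031).
1 September 2030 is a Sunday, so the first Sunday is September 1 and the third is September 15.
1 April 2031 is a Tuesday, so the first Monday is April 7 and the second is April 14.
At the standard offset (UTC+07:00), 19:15 UTC + 7h = 02:15 Varion Territory standard time (rolling into the next day, 26 March 2031).
Daylight saving runs 15 September 2030 – 14 April 2031; the standard-time date in Varion Territory, 26 March 2031, is inside that window, so Varion Territory is at UTC+08:00.
19:15 UTC + 8h = 03:15 Varion Territory (rolling into the next day, 26 March 2031).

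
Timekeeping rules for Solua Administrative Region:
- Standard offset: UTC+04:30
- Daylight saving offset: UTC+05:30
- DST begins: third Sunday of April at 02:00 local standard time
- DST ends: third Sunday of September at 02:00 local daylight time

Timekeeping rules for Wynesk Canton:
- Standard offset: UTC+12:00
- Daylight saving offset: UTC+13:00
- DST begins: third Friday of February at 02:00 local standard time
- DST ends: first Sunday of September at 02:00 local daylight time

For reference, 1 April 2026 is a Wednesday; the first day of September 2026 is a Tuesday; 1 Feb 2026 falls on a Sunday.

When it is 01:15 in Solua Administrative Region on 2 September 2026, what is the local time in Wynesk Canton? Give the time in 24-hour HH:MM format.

1 April 2026 is a Wednesday, so the first Sunday is April 5 and the third is April 19.
1 September 2026 is a Tuesday, so the first Sunday is September 6 and the third is September 20.
2 September 2026 falls between 19 April and 20 September, so daylight saving is in effect and Solua Administrative Region is at UTC+05:30.
01:15 Solua Administrative Region − 5h30m = 19:45 UTC (rolling into the previous day, 1 September 2026).
1 February 2026 is a Sunday, so the first Friday is February 6 and the third is February 20.
1 September 2026 is a Tuesday, so the first Sunday is September 6.
At the standard offset (UTC+12:00), 19:45 UTC + 12h = 07:45 Wynesk Canton standard time (rolling into the next day, 2 September 2026).
The standard-time date in Wynesk Canton, 2 September 2026, lies within the daylight-saving period (20 February – 6 September), so Wynesk Canton is on daylight time, UTC+13:00.
19:45 UTC + 13h = 08:45 Wynesk Canton (rolling into the next day, 2 September 2026).

08:45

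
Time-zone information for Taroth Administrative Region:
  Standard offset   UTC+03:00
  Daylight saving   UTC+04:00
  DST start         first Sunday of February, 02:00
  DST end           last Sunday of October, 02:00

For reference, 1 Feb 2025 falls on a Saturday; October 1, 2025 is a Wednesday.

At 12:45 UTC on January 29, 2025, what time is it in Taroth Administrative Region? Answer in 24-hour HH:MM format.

15:45

1 February 2025 is a Saturday, so the first Sunday is February 2.
1 October 2025 is a Wednesday, so Sundays fall on 5, 12, 19, 26; the last is October 26.
At the standard offset (UTC+03:00), 12:45 UTC + 3h = 15:45 Taroth Administrative Region standard time.
Daylight saving runs 2 February – 26 October; the standard-time date in Taroth Administrative Region, January 29, 2025, is outside that window, so Taroth Administrative Region is on standard time at UTC+03:00.
12:45 UTC + 3h = 15:45 local.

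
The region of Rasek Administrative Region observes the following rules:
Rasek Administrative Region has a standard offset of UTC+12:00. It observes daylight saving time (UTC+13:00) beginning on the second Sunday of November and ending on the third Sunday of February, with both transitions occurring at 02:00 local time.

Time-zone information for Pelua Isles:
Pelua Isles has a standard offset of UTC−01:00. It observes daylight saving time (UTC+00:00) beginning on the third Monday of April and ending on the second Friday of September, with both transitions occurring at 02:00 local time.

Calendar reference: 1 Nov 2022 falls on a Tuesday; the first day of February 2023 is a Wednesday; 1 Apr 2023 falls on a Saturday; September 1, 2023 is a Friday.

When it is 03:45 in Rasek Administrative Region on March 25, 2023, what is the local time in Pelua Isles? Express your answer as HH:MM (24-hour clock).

1 November 2022 is a Tuesday, so the first Sunday is November 6 and the second is November 13.
1 February 2023 is a Wednesday, so the first Sunday is February 5 and the third is February 19.
March 25, 2023 is outside the daylight-saving period (13 November 2022 – 19 February 2023), so Rasek Administrative Region is on standard time, UTC+12:00.
03:45 Rasek Administrative Region − 12h = 15:45 UTC (rolling into the previous day, 24 March 2023).
1 April 2023 is a Saturday, so the first Monday is April 3 and the third is April 17.
1 September 2023 is a Friday, so the first Friday is September 1 and the second is September 8.
At the standard offset (UTC−01:00), 15:45 UTC − 1h = 14:45 Pelua Isles standard time.
The standard-time date in Pelua Isles, March 24, 2023, is outside the daylight-saving period (17 April – 8 September), so Pelua Isles is on standard time, UTC−01:00.
15:45 UTC − 1h = 14:45 Pelua Isles.

14:45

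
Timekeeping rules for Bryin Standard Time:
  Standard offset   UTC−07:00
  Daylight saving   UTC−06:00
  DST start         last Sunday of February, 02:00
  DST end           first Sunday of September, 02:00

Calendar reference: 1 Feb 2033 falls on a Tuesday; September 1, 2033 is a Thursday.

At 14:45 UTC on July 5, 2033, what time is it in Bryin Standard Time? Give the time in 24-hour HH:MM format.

08:45

1 February 2033 is a Tuesday, so Sundays fall on 6, 13, 20, 27; the last is February 27.
1 September 2033 is a Thursday, so the first Sunday is September 4.
At the standard offset (UTC−07:00), 14:45 UTC − 7h = 07:45 Bryin Standard Time standard time.
Daylight saving runs 27 February – 4 September; the standard-time date in Bryin Standard Time, July 5, 2033, is inside that window, so Bryin Standard Time is at UTC−06:00.
14:45 UTC − 6h = 08:45 local.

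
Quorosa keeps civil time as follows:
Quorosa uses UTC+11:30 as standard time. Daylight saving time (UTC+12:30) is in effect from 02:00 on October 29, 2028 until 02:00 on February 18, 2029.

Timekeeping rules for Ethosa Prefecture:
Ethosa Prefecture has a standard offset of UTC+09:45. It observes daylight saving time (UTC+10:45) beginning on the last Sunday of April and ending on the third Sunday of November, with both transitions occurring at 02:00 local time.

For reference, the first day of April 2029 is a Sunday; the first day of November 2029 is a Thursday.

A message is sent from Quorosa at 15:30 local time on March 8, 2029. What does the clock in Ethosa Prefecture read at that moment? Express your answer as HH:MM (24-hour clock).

March 8, 2029 does not fall between 29 October 2028 and 18 February 2029, so daylight saving is not in effect and Quorosa is at UTC+11:30.
15:30 Quorosa − 11h30m = 04:00 UTC.
1 April 2029 is a Sunday, so Sundays fall on 1, 8, 15, 22, 29; the last is April 29.
1 November 2029 is a Thursday, so the first Sunday is November 4 and the third is November 18.
At the standard offset (UTC+09:45), 04:00 UTC + 9h45m = 13:45 Ethosa Prefecture standard time.
The standard-time date in Ethosa Prefecture, March 8, 2029, does not fall between 29 April and 18 November, so daylight saving is not in effect and Ethosa Prefecture is at UTC+09:45.
04:00 UTC + 9h45m = 13:45 Ethosa Prefecture.

13:45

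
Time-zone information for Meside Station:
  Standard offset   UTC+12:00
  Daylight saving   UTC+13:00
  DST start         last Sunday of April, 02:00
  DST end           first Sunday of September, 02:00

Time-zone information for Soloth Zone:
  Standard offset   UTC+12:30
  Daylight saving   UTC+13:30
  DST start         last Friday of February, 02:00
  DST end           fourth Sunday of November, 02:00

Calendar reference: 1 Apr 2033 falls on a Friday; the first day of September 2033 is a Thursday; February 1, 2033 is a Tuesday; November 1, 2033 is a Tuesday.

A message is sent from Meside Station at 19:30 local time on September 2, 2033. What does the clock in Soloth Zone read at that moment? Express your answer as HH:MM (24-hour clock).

20:00

1 April 2033 is a Friday, so Sundays fall on 3, 10, 17, 24; the last is April 24.
1 September 2033 is a Thursday, so the first Sunday is September 4.
Daylight saving runs 24 April – 4 September; September 2, 2033 is inside that window, so Meside Station is at UTC+13:00.
19:30 Meside Station − 13h = 06:30 UTC.
1 February 2033 is a Tuesday, so Fridays fall on 4, 11, 18, 25; the last is February 25.
1 November 2033 is a Tuesday, so the first Sunday is November 6 and the fourth is November 27.
At the standard offset (UTC+12:30), 06:30 UTC + 12h30m = 19:00 Soloth Zone standard time.
Daylight saving runs 25 February – 27 November; the standard-time date in Soloth Zone, September 2, 2033, is inside that window, so Soloth Zone is at UTC+13:30.
06:30 UTC + 13h30m = 20:00 Soloth Zone.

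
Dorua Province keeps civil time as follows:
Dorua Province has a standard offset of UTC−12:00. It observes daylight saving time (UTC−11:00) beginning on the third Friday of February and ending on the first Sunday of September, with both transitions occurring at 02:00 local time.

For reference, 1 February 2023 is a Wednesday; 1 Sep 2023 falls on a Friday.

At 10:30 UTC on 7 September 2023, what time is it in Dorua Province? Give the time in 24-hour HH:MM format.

22:30

1 February 2023 is a Wednesday, so the first Friday is February 3 and the third is February 17.
1 September 2023 is a Friday, so the first Sunday is September 3.
At the standard offset (UTC−12:00), 10:30 UTC − 12h = 22:30 Dorua Province standard time (rolling into the previous day, 6 September 2023).
The standard-time date in Dorua Province, 6 September 2023, is outside the daylight-saving period (17 February – 3 September), so Dorua Province is on standard time, UTC−12:00.
10:30 UTC − 12h = 22:30 local (rolling into the previous day, 6 September 2023).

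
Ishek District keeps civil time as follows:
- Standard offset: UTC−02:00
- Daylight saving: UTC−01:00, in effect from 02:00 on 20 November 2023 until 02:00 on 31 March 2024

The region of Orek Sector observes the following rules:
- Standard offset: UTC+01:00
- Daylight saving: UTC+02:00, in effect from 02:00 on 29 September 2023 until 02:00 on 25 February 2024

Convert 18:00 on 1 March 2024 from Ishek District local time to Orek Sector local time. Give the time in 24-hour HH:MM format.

20:00

1 March 2024 lies within the daylight-saving period (20 November 2023 – 31 March 2024), so Ishek District is on daylight time, UTC−01:00.
18:00 Ishek District + 1h = 19:00 UTC.
At the standard offset (UTC+01:00), 19:00 UTC + 1h = 20:00 Orek Sector standard time.
The standard-time date in Orek Sector, 1 March 2024, is outside the daylight-saving period (29 September 2023 – 25 February 2024), so Orek Sector is on standard time, UTC+01:00.
19:00 UTC + 1h = 20:00 Orek Sector.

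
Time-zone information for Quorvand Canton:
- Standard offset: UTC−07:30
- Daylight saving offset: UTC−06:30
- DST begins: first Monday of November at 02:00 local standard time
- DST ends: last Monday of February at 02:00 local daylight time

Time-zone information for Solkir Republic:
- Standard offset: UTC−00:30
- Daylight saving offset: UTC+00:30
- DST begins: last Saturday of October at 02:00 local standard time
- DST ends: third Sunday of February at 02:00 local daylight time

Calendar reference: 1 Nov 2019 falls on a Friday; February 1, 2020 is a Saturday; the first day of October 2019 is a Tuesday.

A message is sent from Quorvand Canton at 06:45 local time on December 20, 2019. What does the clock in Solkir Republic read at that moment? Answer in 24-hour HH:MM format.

1 November 2019 is a Friday, so the first Monday is November 4.
1 February 2020 is a Saturday, so Mondays fall on 3, 10, 17, 24; the last is February 24.
December 20, 2019 falls between 4 November 2019 and 24 February 2020, so daylight saving is in effect and Quorvand Canton is at UTC−06:30.
06:45 Quorvand Canton + 6h30m = 13:15 UTC.
1 October 2019 is a Tuesday, so Saturdays fall on 5, 12, 19, 26; the last is October 26.
1 February 2020 is a Saturday, so the first Sunday is February 2 and the third is February 16.
At the standard offset (UTC−00:30), 13:15 UTC − 0h30m = 12:45 Solkir Republic standard time.
Daylight saving runs 26 October 2019 – 16 February 2020; the standard-time date in Solkir Republic, December 20, 2019, is inside that window, so Solkir Republic is at UTC+00:30.
13:15 UTC + 0h30m = 13:45 Solkir Republic.

13:45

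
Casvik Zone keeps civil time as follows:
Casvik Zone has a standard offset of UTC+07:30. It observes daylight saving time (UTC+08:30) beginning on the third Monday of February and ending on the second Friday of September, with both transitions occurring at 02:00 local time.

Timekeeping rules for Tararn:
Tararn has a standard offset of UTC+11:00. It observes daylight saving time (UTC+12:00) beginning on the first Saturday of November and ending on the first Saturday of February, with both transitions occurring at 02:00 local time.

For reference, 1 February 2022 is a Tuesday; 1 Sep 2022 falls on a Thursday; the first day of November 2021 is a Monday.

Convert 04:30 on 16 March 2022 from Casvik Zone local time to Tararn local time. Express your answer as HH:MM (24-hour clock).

07:00

1 February 2022 is a Tuesday, so the first Monday is February 7 and the third is February 21.
1 September 2022 is a Thursday, so the first Friday is September 2 and the second is September 9.
Daylight saving runs 21 February – 9 September; 16 March 2022 is inside that window, so Casvik Zone is at UTC+08:30.
04:30 Casvik Zone − 8h30m = 20:00 UTC (rolling into the previous day, 15 March 2022).
1 November 2021 is a Monday, so the first Saturday is November 6.
1 February 2022 is a Tuesday, so the first Saturday is February 5.
At the standard offset (UTC+11:00), 20:00 UTC + 11h = 07:00 Tararn standard time (rolling into the next day, 16 March 2022).
The standard-time date in Tararn, 16 March 2022, is outside the daylight-saving period (6 November 2021 – 5 February 2022), so Tararn is on standard time, UTC+11:00.
20:00 UTC + 11h = 07:00 Tararn (rolling into the next day, 16 March 2022).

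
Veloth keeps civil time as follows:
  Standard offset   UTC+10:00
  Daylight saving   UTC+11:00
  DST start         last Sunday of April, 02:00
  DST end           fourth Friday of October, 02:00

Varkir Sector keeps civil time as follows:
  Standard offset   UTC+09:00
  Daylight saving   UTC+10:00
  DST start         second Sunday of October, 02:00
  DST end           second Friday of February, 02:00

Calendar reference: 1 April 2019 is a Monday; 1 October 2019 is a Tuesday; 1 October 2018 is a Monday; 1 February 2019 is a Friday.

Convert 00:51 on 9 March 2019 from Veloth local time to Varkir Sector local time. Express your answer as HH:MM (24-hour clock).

23:51

1 April 2019 is a Monday, so Sundays fall on 7, 14, 21, 28; the last is April 28.
1 October 2019 is a Tuesday, so the first Friday is October 4 and the fourth is October 25.
9 March 2019 does not fall between 28 April and 25 October, so daylight saving is not in effect and Veloth is at UTC+10:00.
00:51 Veloth − 10h = 14:51 UTC (rolling into the previous day, 8 March 2019).
1 October 2018 is a Monday, so the first Sunday is October 7 and the second is October 14.
1 February 2019 is a Friday, so the first Friday is February 1 and the second is February 8.
At the standard offset (UTC+09:00), 14:51 UTC + 9h = 23:51 Varkir Sector standard time.
The standard-time date in Varkir Sector, 8 March 2019, is outside the daylight-saving period (14 October 2018 – 8 February 2019), so Varkir Sector is on standard time, UTC+09:00.
14:51 UTC + 9h = 23:51 Varkir Sector.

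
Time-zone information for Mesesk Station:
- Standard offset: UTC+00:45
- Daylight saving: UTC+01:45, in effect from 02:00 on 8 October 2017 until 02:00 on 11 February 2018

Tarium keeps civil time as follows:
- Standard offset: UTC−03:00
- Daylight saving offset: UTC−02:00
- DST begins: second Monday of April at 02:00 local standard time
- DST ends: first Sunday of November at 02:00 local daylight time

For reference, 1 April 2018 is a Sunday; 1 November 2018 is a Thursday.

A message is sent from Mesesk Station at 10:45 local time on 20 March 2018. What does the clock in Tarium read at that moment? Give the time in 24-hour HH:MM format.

07:00

20 March 2018 does not fall between 8 October 2017 and 11 February 2018, so daylight saving is not in effect and Mesesk Station is at UTC+00:45.
10:45 Mesesk Station − 0h45m = 10:00 UTC.
1 April 2018 is a Sunday, so the first Monday is April 2 and the second is April 9.
1 November 2018 is a Thursday, so the first Sunday is November 4.
At the standard offset (UTC−03:00), 10:00 UTC − 3h = 07:00 Tarium standard time.
Daylight saving runs 9 April – 4 November; the standard-time date in Tarium, 20 March 2018, is outside that window, so Tarium is on standard time at UTC−03:00.
10:00 UTC − 3h = 07:00 Tarium.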